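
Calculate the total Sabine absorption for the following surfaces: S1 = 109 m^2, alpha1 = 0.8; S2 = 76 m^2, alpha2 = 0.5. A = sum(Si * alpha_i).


109 * 0.8 = 87.2
76 * 0.5 = 38
A_total = 87.2 + 38 = 125.2 m^2


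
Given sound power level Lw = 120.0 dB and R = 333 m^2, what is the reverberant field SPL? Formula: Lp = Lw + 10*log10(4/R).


4/R = 4/333 = 0.012012
Lp = 120.0 + 10*log10(0.012012) = 100.8 dB


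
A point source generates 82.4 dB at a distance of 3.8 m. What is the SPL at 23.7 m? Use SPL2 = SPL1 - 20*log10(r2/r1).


r2/r1 = 23.7/3.8 = 6.23684
Correction = 20*log10(6.23684) = 15.8993 dB
SPL2 = 82.4 - 15.8993 = 66.501 dB


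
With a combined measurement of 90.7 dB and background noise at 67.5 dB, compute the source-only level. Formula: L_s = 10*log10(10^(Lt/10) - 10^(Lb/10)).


10^(90.7/10) = 1.1749e+09
10^(67.5/10) = 5.62341e+06
Difference = 1.1749e+09 - 5.62341e+06 = 1.16928e+09
L_source = 10*log10(1.16928e+09) = 90.679 dB


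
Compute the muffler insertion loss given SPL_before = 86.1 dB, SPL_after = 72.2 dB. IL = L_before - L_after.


Insertion loss = SPL without muffler - SPL with muffler
IL = 86.1 - 72.2 = 13.9 dB


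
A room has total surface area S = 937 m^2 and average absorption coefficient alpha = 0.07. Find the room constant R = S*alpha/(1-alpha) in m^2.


R = 937 * 0.07 / (1 - 0.07) = 70.527 m^2


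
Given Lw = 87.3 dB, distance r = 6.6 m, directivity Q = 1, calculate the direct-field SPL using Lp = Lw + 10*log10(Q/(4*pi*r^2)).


4*pi*r^2 = 4*pi*6.6^2 = 547.391 m^2
Q / (4*pi*r^2) = 1 / 547.391 = 0.00182685
Lp = 87.3 + 10*log10(0.00182685) = 59.917 dB


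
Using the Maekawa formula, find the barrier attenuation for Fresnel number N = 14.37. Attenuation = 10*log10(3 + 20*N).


3 + 20*N = 3 + 20*14.37 = 290.4
Att = 10*log10(290.4) = 24.63 dB


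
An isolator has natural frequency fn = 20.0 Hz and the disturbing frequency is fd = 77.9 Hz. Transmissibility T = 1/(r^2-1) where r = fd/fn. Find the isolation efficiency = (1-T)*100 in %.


r = 77.9 / 20.0 = 3.895
r^2 - 1 = 3.895^2 - 1 = 14.171
T = 1/14.171 = 0.0705667
Efficiency = (1 - 0.0705667)*100 = 92.943 %


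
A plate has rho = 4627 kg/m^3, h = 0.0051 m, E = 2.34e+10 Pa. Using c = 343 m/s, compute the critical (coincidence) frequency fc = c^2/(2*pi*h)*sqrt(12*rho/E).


12*rho/E = 12*4627/2.34e+10 = 2.37282e-06
sqrt(12*rho/E) = sqrt(2.37282e-06) = 0.0015404
c^2/(2*pi*h) = 343^2/(2*pi*0.0051) = 3.67145e+06
fc = 3.67145e+06 * 0.0015404 = 5655.5 Hz


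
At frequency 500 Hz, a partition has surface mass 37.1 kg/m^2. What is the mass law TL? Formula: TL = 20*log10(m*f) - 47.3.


m * f = 37.1 * 500 = 18550
20*log10(18550) = 85.3669 dB
TL = 85.3669 - 47.3 = 38.067 dB


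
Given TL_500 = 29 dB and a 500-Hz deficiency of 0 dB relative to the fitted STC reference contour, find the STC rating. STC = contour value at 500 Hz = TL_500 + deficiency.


By ASTM E413, STC = value of the fitted reference contour at 500 Hz.
Contour value at 500 Hz = TL_500 + deficiency = 29 + 0 = 29
STC = 29


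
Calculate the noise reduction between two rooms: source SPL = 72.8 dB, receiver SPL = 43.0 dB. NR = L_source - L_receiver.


NR = L_source - L_receiver (difference between source and receiving room levels)
NR = 72.8 - 43.0 = 29.8 dB


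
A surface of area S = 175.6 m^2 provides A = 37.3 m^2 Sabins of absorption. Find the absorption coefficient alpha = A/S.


Absorption coefficient = absorbed power / incident power
alpha = A / S = 37.3 / 175.6 = 0.21241


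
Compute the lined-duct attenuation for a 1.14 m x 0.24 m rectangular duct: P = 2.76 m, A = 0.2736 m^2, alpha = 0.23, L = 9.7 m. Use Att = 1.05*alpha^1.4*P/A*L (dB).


alpha^1.4 = 0.23^1.4 = 0.127767
Attenuation rate = 1.05 * alpha^1.4 * P / A
= 1.05 * 0.127767 * 2.76 / 0.2736 = 1.35332 dB/m
Total Att = 1.35332 * 9.7 = 13.127 dB


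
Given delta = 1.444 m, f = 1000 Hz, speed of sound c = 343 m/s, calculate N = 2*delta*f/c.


N = 2*delta*f/c = 2*delta/lambda, where lambda = c/f
lambda = 343 / 1000 = 0.343 m
N = 2 * 1.444 / 0.343 = 8.4198


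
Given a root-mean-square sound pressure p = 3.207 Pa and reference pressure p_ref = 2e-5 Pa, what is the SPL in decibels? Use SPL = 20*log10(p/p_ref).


p / p_ref = 3.207 / 2e-5 = 160350
SPL = 20 * log10(160350) = 104.1 dB


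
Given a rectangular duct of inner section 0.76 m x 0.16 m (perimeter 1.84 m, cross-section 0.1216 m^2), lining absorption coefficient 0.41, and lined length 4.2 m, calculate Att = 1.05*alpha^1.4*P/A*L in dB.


alpha^1.4 = 0.41^1.4 = 0.28701
Attenuation rate = 1.05 * alpha^1.4 * P / A
= 1.05 * 0.28701 * 1.84 / 0.1216 = 4.56006 dB/m
Total Att = 4.56006 * 4.2 = 19.152 dB


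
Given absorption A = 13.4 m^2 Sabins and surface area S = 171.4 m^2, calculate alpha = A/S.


Absorption coefficient = absorbed power / incident power
alpha = A / S = 13.4 / 171.4 = 0.07818


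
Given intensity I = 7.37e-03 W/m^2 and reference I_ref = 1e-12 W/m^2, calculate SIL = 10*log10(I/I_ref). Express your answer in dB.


I / I_ref = 7.37e-03 / 1e-12 = 7.37e+09
SIL = 10 * log10(7.37e+09) = 98.675 dB


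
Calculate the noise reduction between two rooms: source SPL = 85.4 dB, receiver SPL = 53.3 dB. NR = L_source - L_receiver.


NR = L_source - L_receiver (difference between source and receiving room levels)
NR = 85.4 - 53.3 = 32.1 dB


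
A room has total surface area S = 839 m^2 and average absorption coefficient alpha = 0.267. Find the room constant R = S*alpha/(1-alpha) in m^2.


R = 839 * 0.267 / (1 - 0.267) = 305.61 m^2


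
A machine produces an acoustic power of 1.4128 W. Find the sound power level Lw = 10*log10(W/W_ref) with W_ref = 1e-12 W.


W / W_ref = 1.4128 / 1e-12 = 1.4128e+12
Lw = 10 * log10(1.4128e+12) = 121.5 dB


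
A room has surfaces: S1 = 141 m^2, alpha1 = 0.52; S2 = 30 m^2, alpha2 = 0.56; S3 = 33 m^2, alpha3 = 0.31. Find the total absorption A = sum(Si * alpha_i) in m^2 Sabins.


141 * 0.52 = 73.32
30 * 0.56 = 16.8
33 * 0.31 = 10.23
A_total = 73.32 + 16.8 + 10.23 = 100.35 m^2


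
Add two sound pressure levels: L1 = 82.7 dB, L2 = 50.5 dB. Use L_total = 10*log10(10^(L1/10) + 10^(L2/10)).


10^(82.7/10) = 1.86209e+08
10^(50.5/10) = 112202
Sum = 1.86209e+08 + 112202 = 1.86321e+08
L_total = 10*log10(1.86321e+08) = 82.703 dB


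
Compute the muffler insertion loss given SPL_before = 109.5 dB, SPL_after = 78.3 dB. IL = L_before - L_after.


Insertion loss = SPL without muffler - SPL with muffler
IL = 109.5 - 78.3 = 31.2 dB


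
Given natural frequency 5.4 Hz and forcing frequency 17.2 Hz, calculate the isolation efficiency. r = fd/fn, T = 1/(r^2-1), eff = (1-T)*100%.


r = 17.2 / 5.4 = 3.18519
r^2 - 1 = 3.18519^2 - 1 = 9.14544
T = 1/9.14544 = 0.109344
Efficiency = (1 - 0.109344)*100 = 89.066 %


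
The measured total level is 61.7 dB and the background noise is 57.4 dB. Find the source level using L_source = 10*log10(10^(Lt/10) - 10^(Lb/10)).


10^(61.7/10) = 1.47911e+06
10^(57.4/10) = 549541
Difference = 1.47911e+06 - 549541 = 929569
L_source = 10*log10(929569) = 59.683 dB


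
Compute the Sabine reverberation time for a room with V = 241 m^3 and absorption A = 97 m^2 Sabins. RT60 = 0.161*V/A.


RT60 = 0.161 * 241 / 97 = 0.40001 s


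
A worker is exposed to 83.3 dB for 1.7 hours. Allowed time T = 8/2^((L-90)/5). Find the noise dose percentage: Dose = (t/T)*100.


T_allowed = 8 / 2^((83.3 - 90)/5) = 20.2521 hr
Dose = 1.7 / 20.2521 * 100 = 8.3942 %


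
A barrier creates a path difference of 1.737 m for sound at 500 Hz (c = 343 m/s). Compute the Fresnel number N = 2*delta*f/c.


N = 2*delta*f/c = 2*delta/lambda, where lambda = c/f
lambda = 343 / 500 = 0.686 m
N = 2 * 1.737 / 0.686 = 5.0641


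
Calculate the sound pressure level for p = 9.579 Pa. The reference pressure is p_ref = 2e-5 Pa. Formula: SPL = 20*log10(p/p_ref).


p / p_ref = 9.579 / 2e-5 = 478950
SPL = 20 * log10(478950) = 113.61 dB


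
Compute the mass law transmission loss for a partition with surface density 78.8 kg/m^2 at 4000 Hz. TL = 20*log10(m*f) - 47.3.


m * f = 78.8 * 4000 = 315200
20*log10(315200) = 109.972 dB
TL = 109.972 - 47.3 = 62.672 dB


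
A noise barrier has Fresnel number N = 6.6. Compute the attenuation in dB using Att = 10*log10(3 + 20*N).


3 + 20*N = 3 + 20*6.6 = 135
Att = 10*log10(135) = 21.303 dB


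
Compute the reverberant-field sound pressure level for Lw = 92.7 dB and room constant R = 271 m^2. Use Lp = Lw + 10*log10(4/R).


4/R = 4/271 = 0.0147601
Lp = 92.7 + 10*log10(0.0147601) = 74.391 dB


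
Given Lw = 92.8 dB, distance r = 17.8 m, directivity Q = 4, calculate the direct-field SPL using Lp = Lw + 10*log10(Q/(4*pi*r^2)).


4*pi*r^2 = 4*pi*17.8^2 = 3981.53 m^2
Q / (4*pi*r^2) = 4 / 3981.53 = 0.00100464
Lp = 92.8 + 10*log10(0.00100464) = 62.82 dB


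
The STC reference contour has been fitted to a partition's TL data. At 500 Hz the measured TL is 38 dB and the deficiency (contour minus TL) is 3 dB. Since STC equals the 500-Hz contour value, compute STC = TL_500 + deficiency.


By ASTM E413, STC = value of the fitted reference contour at 500 Hz.
Contour value at 500 Hz = TL_500 + deficiency = 38 + 3 = 41
STC = 41


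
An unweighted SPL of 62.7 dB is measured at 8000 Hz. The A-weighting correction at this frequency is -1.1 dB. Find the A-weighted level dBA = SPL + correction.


A-weighting table: 8000 Hz -> -1.1 dB correction
SPL_A = SPL + correction = 62.7 + (-1.1) = 61.6 dBA


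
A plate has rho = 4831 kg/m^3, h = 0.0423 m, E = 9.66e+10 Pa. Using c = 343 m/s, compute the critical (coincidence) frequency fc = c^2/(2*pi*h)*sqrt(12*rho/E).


12*rho/E = 12*4831/9.66e+10 = 6.00124e-07
sqrt(12*rho/E) = sqrt(6.00124e-07) = 0.000774677
c^2/(2*pi*h) = 343^2/(2*pi*0.0423) = 442658
fc = 442658 * 0.000774677 = 342.92 Hz


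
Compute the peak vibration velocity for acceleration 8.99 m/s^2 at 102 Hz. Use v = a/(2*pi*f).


omega = 2*pi*f = 2*pi*102 = 640.885 rad/s
v = a / omega = 8.99 / 640.885 = 0.014027 m/s


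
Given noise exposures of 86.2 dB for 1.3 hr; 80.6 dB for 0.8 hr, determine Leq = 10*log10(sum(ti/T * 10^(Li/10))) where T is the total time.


T_total = 1.3 + 0.8 = 2.1 hr
(1.3/2.1) * 10^(86.2/10) = 2.58062e+08
(0.8/2.1) * 10^(80.6/10) = 4.37392e+07
Sum = 2.58062e+08 + 4.37392e+07 = 3.01801e+08
Leq = 10*log10(3.01801e+08) = 84.797 dB


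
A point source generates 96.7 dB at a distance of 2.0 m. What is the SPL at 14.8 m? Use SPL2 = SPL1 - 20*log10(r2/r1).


r2/r1 = 14.8/2.0 = 7.4
Correction = 20*log10(7.4) = 17.3846 dB
SPL2 = 96.7 - 17.3846 = 79.315 dB


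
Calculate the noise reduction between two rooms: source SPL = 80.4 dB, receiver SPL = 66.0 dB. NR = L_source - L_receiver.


NR = L_source - L_receiver (difference between source and receiving room levels)
NR = 80.4 - 66.0 = 14.4 dB


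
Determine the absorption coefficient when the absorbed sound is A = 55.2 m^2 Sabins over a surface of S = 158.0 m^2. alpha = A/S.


Absorption coefficient = absorbed power / incident power
alpha = A / S = 55.2 / 158.0 = 0.34937


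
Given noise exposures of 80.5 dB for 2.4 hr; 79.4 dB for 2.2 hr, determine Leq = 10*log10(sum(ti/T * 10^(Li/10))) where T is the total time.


T_total = 2.4 + 2.2 = 4.6 hr
(2.4/4.6) * 10^(80.5/10) = 5.85401e+07
(2.2/4.6) * 10^(79.4/10) = 4.16548e+07
Sum = 5.85401e+07 + 4.16548e+07 = 1.00195e+08
Leq = 10*log10(1.00195e+08) = 80.008 dB


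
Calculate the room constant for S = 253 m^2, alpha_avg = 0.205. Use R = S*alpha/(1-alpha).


R = 253 * 0.205 / (1 - 0.205) = 65.239 m^2


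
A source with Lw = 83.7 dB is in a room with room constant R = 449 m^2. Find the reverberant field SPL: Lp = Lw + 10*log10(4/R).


4/R = 4/449 = 0.00890869
Lp = 83.7 + 10*log10(0.00890869) = 63.198 dB


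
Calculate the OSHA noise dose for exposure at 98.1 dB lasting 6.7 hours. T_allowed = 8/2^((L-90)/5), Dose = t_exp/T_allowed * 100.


T_allowed = 8 / 2^((98.1 - 90)/5) = 2.60268 hr
Dose = 6.7 / 2.60268 * 100 = 257.43 %


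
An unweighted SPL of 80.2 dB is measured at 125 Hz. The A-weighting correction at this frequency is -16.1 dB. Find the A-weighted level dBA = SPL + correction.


A-weighting table: 125 Hz -> -16.1 dB correction
SPL_A = SPL + correction = 80.2 + (-16.1) = 64.1 dBA


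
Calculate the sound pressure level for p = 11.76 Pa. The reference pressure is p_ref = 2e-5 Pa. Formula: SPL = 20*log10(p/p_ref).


p / p_ref = 11.76 / 2e-5 = 588000
SPL = 20 * log10(588000) = 115.39 dB


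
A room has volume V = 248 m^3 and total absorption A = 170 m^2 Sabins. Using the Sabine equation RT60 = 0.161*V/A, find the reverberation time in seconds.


RT60 = 0.161 * 248 / 170 = 0.23487 s


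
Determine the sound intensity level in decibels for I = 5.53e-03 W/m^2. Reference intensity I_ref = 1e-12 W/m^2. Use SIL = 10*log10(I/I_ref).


I / I_ref = 5.53e-03 / 1e-12 = 5.53e+09
SIL = 10 * log10(5.53e+09) = 97.427 dB


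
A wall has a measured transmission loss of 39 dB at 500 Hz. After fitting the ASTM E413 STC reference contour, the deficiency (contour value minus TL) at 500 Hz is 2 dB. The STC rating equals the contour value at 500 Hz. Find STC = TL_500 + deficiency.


By ASTM E413, STC = value of the fitted reference contour at 500 Hz.
Contour value at 500 Hz = TL_500 + deficiency = 39 + 2 = 41
STC = 41


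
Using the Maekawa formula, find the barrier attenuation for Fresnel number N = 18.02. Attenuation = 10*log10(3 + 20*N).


3 + 20*N = 3 + 20*18.02 = 363.4
Att = 10*log10(363.4) = 25.604 dB


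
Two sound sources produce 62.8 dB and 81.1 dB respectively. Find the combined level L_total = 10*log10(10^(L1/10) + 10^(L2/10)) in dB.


10^(62.8/10) = 1.90546e+06
10^(81.1/10) = 1.28825e+08
Sum = 1.90546e+06 + 1.28825e+08 = 1.3073e+08
L_total = 10*log10(1.3073e+08) = 81.164 dB


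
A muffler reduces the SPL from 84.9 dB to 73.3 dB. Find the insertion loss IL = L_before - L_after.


Insertion loss = SPL without muffler - SPL with muffler
IL = 84.9 - 73.3 = 11.6 dB


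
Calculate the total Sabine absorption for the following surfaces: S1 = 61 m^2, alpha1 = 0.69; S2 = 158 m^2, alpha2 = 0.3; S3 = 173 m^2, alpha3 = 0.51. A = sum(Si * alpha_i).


61 * 0.69 = 42.09
158 * 0.3 = 47.4
173 * 0.51 = 88.23
A_total = 42.09 + 47.4 + 88.23 = 177.72 m^2


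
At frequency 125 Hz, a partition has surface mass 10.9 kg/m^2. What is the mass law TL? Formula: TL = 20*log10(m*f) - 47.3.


m * f = 10.9 * 125 = 1362.5
20*log10(1362.5) = 62.6867 dB
TL = 62.6867 - 47.3 = 15.387 dB


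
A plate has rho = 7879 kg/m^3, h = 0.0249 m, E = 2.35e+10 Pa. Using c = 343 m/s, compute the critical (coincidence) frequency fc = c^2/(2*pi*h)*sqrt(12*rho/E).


12*rho/E = 12*7879/2.35e+10 = 4.02332e-06
sqrt(12*rho/E) = sqrt(4.02332e-06) = 0.00200582
c^2/(2*pi*h) = 343^2/(2*pi*0.0249) = 751985
fc = 751985 * 0.00200582 = 1508.3 Hz


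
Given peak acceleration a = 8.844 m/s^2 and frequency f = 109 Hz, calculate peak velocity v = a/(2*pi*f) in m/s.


omega = 2*pi*f = 2*pi*109 = 684.867 rad/s
v = a / omega = 8.844 / 684.867 = 0.012913 m/s


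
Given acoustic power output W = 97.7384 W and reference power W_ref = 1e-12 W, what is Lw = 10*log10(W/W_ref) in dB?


W / W_ref = 97.7384 / 1e-12 = 9.77384e+13
Lw = 10 * log10(9.77384e+13) = 139.9 dB


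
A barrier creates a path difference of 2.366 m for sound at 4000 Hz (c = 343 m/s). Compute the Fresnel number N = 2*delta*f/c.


N = 2*delta*f/c = 2*delta/lambda, where lambda = c/f
lambda = 343 / 4000 = 0.08575 m
N = 2 * 2.366 / 0.08575 = 55.184


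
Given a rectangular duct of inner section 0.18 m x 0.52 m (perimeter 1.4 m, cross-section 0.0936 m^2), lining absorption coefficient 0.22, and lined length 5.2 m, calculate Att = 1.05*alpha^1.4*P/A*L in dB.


alpha^1.4 = 0.22^1.4 = 0.120058
Attenuation rate = 1.05 * alpha^1.4 * P / A
= 1.05 * 0.120058 * 1.4 / 0.0936 = 1.88553 dB/m
Total Att = 1.88553 * 5.2 = 9.8048 dB


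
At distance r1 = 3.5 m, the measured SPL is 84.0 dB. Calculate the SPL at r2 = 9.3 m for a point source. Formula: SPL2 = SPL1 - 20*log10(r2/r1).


r2/r1 = 9.3/3.5 = 2.65714
Correction = 20*log10(2.65714) = 8.48829 dB
SPL2 = 84.0 - 8.48829 = 75.512 dB


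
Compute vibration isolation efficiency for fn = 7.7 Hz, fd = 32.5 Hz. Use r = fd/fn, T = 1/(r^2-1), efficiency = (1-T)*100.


r = 32.5 / 7.7 = 4.22078
r^2 - 1 = 4.22078^2 - 1 = 16.815
T = 1/16.815 = 0.0594707
Efficiency = (1 - 0.0594707)*100 = 94.053 %


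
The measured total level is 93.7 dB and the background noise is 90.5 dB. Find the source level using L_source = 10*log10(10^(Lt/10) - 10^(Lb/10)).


10^(93.7/10) = 2.34423e+09
10^(90.5/10) = 1.12202e+09
Difference = 2.34423e+09 - 1.12202e+09 = 1.22221e+09
L_source = 10*log10(1.22221e+09) = 90.871 dB


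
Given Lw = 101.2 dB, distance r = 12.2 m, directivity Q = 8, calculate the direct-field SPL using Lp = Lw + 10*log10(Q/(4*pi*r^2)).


4*pi*r^2 = 4*pi*12.2^2 = 1870.38 m^2
Q / (4*pi*r^2) = 8 / 1870.38 = 0.00427721
Lp = 101.2 + 10*log10(0.00427721) = 77.512 dB


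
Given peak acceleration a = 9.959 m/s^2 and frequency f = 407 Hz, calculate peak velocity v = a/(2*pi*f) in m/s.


omega = 2*pi*f = 2*pi*407 = 2557.26 rad/s
v = a / omega = 9.959 / 2557.26 = 0.0038944 m/s


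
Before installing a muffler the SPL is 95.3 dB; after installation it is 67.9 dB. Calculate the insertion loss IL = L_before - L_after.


Insertion loss = SPL without muffler - SPL with muffler
IL = 95.3 - 67.9 = 27.4 dB


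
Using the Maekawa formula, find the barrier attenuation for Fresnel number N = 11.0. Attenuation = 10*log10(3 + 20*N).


3 + 20*N = 3 + 20*11.0 = 223
Att = 10*log10(223) = 23.483 dB


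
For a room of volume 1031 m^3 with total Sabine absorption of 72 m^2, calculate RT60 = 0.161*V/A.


RT60 = 0.161 * 1031 / 72 = 2.3054 s


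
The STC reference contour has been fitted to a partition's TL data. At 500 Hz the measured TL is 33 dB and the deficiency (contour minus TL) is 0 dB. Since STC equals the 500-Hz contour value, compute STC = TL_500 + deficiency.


By ASTM E413, STC = value of the fitted reference contour at 500 Hz.
Contour value at 500 Hz = TL_500 + deficiency = 33 + 0 = 33
STC = 33


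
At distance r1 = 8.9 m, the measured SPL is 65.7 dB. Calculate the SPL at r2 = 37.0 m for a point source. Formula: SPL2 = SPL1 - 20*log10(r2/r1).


r2/r1 = 37.0/8.9 = 4.1573
Correction = 20*log10(4.1573) = 12.3762 dB
SPL2 = 65.7 - 12.3762 = 53.324 dB


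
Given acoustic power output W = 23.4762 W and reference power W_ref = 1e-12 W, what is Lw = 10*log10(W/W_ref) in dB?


W / W_ref = 23.4762 / 1e-12 = 2.34762e+13
Lw = 10 * log10(2.34762e+13) = 133.71 dB


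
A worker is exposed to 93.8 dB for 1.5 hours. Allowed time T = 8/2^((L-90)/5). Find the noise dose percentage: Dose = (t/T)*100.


T_allowed = 8 / 2^((93.8 - 90)/5) = 4.72397 hr
Dose = 1.5 / 4.72397 * 100 = 31.753 %


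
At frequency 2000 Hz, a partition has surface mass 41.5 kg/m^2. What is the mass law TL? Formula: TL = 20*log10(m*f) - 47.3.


m * f = 41.5 * 2000 = 83000
20*log10(83000) = 98.3816 dB
TL = 98.3816 - 47.3 = 51.082 dB


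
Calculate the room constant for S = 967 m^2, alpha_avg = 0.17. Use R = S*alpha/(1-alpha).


R = 967 * 0.17 / (1 - 0.17) = 198.06 m^2


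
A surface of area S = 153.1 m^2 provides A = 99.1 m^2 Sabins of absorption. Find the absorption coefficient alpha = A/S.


Absorption coefficient = absorbed power / incident power
alpha = A / S = 99.1 / 153.1 = 0.64729


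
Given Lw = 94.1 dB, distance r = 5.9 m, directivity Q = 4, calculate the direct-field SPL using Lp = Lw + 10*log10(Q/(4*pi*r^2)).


4*pi*r^2 = 4*pi*5.9^2 = 437.435 m^2
Q / (4*pi*r^2) = 4 / 437.435 = 0.00914422
Lp = 94.1 + 10*log10(0.00914422) = 73.711 dB


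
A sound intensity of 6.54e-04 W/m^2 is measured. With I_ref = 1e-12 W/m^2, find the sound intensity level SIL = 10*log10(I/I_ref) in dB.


I / I_ref = 6.54e-04 / 1e-12 = 6.54e+08
SIL = 10 * log10(6.54e+08) = 88.156 dB


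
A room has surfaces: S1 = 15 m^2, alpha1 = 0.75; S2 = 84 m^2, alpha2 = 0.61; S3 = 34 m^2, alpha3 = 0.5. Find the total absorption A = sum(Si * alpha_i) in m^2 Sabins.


15 * 0.75 = 11.25
84 * 0.61 = 51.24
34 * 0.5 = 17
A_total = 11.25 + 51.24 + 17 = 79.49 m^2


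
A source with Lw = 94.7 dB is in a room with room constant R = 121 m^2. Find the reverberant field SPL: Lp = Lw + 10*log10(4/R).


4/R = 4/121 = 0.0330579
Lp = 94.7 + 10*log10(0.0330579) = 79.893 dB


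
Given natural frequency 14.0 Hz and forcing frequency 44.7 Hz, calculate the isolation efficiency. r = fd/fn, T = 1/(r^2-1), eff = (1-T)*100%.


r = 44.7 / 14.0 = 3.19286
r^2 - 1 = 3.19286^2 - 1 = 9.19435
T = 1/9.19435 = 0.108762
Efficiency = (1 - 0.108762)*100 = 89.124 %


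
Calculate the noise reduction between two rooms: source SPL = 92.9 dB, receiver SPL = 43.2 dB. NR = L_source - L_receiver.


NR = L_source - L_receiver (difference between source and receiving room levels)
NR = 92.9 - 43.2 = 49.7 dB


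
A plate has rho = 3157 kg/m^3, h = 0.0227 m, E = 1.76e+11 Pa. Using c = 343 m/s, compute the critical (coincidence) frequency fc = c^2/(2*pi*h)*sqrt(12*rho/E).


12*rho/E = 12*3157/1.76e+11 = 2.1525e-07
sqrt(12*rho/E) = sqrt(2.1525e-07) = 0.00046395
c^2/(2*pi*h) = 343^2/(2*pi*0.0227) = 824864
fc = 824864 * 0.00046395 = 382.7 Hz


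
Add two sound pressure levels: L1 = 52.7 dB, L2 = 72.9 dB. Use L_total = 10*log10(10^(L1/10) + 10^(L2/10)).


10^(52.7/10) = 186209
10^(72.9/10) = 1.94984e+07
Sum = 186209 + 1.94984e+07 = 1.96846e+07
L_total = 10*log10(1.96846e+07) = 72.941 dB


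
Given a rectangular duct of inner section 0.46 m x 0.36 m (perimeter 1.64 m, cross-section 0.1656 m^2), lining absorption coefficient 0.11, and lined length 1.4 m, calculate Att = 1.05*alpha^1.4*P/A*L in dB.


alpha^1.4 = 0.11^1.4 = 0.0454935
Attenuation rate = 1.05 * alpha^1.4 * P / A
= 1.05 * 0.0454935 * 1.64 / 0.1656 = 0.473066 dB/m
Total Att = 0.473066 * 1.4 = 0.66229 dB


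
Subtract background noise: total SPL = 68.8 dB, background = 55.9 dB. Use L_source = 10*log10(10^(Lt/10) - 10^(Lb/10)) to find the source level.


10^(68.8/10) = 7.58578e+06
10^(55.9/10) = 389045
Difference = 7.58578e+06 - 389045 = 7.19674e+06
L_source = 10*log10(7.19674e+06) = 68.571 dB


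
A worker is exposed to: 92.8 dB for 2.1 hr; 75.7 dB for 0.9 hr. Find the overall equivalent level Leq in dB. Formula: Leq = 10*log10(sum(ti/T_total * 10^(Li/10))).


T_total = 2.1 + 0.9 = 3.0 hr
(2.1/3.0) * 10^(92.8/10) = 1.33382e+09
(0.9/3.0) * 10^(75.7/10) = 1.11461e+07
Sum = 1.33382e+09 + 1.11461e+07 = 1.34497e+09
Leq = 10*log10(1.34497e+09) = 91.287 dB


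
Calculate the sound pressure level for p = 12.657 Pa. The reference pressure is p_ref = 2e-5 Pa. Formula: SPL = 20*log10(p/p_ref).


p / p_ref = 12.657 / 2e-5 = 632850
SPL = 20 * log10(632850) = 116.03 dB


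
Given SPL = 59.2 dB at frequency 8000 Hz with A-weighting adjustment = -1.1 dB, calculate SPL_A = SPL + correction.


A-weighting table: 8000 Hz -> -1.1 dB correction
SPL_A = SPL + correction = 59.2 + (-1.1) = 58.1 dBA


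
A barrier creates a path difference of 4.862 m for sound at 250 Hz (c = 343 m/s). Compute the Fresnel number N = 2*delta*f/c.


N = 2*delta*f/c = 2*delta/lambda, where lambda = c/f
lambda = 343 / 250 = 1.372 m
N = 2 * 4.862 / 1.372 = 7.0875


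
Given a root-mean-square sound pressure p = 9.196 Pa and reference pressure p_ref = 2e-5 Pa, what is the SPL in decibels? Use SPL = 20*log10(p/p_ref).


p / p_ref = 9.196 / 2e-5 = 459800
SPL = 20 * log10(459800) = 113.25 dB


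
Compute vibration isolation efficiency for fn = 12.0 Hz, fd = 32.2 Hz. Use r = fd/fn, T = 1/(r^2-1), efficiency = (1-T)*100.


r = 32.2 / 12.0 = 2.68333
r^2 - 1 = 2.68333^2 - 1 = 6.20026
T = 1/6.20026 = 0.161284
Efficiency = (1 - 0.161284)*100 = 83.872 %


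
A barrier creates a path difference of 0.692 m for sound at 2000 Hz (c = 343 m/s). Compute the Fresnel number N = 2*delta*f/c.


N = 2*delta*f/c = 2*delta/lambda, where lambda = c/f
lambda = 343 / 2000 = 0.1715 m
N = 2 * 0.692 / 0.1715 = 8.07


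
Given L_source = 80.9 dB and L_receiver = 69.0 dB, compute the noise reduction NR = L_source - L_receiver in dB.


NR = L_source - L_receiver (difference between source and receiving room levels)
NR = 80.9 - 69.0 = 11.9 dB


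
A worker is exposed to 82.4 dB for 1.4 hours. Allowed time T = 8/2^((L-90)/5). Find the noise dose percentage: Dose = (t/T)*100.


T_allowed = 8 / 2^((82.4 - 90)/5) = 22.9433 hr
Dose = 1.4 / 22.9433 * 100 = 6.102 %


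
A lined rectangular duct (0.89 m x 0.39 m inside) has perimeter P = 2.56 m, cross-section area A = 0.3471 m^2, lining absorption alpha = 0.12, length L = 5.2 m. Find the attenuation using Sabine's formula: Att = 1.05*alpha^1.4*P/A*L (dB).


alpha^1.4 = 0.12^1.4 = 0.0513871
Attenuation rate = 1.05 * alpha^1.4 * P / A
= 1.05 * 0.0513871 * 2.56 / 0.3471 = 0.39795 dB/m
Total Att = 0.39795 * 5.2 = 2.0693 dB


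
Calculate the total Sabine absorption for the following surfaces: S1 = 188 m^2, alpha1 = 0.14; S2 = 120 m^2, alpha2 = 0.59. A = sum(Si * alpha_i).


188 * 0.14 = 26.32
120 * 0.59 = 70.8
A_total = 26.32 + 70.8 = 97.12 m^2


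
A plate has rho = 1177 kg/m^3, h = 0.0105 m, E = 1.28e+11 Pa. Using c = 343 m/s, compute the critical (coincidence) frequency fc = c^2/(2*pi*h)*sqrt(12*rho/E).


12*rho/E = 12*1177/1.28e+11 = 1.10344e-07
sqrt(12*rho/E) = sqrt(1.10344e-07) = 0.000332181
c^2/(2*pi*h) = 343^2/(2*pi*0.0105) = 1.78328e+06
fc = 1.78328e+06 * 0.000332181 = 592.37 Hz


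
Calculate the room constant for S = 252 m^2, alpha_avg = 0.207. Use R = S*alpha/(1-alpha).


R = 252 * 0.207 / (1 - 0.207) = 65.781 m^2


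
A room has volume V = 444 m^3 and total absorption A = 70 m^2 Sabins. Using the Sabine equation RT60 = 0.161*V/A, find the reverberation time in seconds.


RT60 = 0.161 * 444 / 70 = 1.0212 s


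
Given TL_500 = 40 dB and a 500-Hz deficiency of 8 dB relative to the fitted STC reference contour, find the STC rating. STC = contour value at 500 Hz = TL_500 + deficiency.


By ASTM E413, STC = value of the fitted reference contour at 500 Hz.
Contour value at 500 Hz = TL_500 + deficiency = 40 + 8 = 48
STC = 48


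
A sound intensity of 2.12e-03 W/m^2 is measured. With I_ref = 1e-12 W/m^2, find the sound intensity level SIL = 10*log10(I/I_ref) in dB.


I / I_ref = 2.12e-03 / 1e-12 = 2.12e+09
SIL = 10 * log10(2.12e+09) = 93.263 dB


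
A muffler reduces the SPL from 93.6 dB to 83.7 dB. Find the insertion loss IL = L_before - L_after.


Insertion loss = SPL without muffler - SPL with muffler
IL = 93.6 - 83.7 = 9.9 dB


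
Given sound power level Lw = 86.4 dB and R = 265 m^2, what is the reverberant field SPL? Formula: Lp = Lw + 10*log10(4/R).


4/R = 4/265 = 0.0150943
Lp = 86.4 + 10*log10(0.0150943) = 68.188 dB


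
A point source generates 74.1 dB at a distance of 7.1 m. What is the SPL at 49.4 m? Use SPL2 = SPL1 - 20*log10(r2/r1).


r2/r1 = 49.4/7.1 = 6.95775
Correction = 20*log10(6.95775) = 16.8494 dB
SPL2 = 74.1 - 16.8494 = 57.251 dB


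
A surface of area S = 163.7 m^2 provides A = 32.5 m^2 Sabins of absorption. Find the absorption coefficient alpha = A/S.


Absorption coefficient = absorbed power / incident power
alpha = A / S = 32.5 / 163.7 = 0.19853


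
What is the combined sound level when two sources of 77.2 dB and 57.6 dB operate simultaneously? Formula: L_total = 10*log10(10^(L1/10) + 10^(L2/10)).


10^(77.2/10) = 5.24807e+07
10^(57.6/10) = 575440
Sum = 5.24807e+07 + 575440 = 5.30561e+07
L_total = 10*log10(5.30561e+07) = 77.247 dB


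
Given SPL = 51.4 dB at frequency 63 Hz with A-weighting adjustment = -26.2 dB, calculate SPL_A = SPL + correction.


A-weighting table: 63 Hz -> -26.2 dB correction
SPL_A = SPL + correction = 51.4 + (-26.2) = 25.2 dBA


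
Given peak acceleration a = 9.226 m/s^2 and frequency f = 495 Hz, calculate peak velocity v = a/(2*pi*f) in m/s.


omega = 2*pi*f = 2*pi*495 = 3110.18 rad/s
v = a / omega = 9.226 / 3110.18 = 0.0029664 m/s


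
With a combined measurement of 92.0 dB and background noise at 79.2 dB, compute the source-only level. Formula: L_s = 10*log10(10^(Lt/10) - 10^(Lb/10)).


10^(92.0/10) = 1.58489e+09
10^(79.2/10) = 8.31764e+07
Difference = 1.58489e+09 - 8.31764e+07 = 1.50171e+09
L_source = 10*log10(1.50171e+09) = 91.766 dB


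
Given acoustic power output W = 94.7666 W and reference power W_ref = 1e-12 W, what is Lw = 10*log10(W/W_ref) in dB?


W / W_ref = 94.7666 / 1e-12 = 9.47666e+13
Lw = 10 * log10(9.47666e+13) = 139.77 dB


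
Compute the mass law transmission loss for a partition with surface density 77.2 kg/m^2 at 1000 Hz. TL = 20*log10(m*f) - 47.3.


m * f = 77.2 * 1000 = 77200
20*log10(77200) = 97.7523 dB
TL = 97.7523 - 47.3 = 50.452 dB


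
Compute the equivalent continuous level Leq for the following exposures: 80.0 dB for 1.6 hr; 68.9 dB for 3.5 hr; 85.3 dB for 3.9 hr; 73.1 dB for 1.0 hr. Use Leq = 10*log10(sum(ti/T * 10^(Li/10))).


T_total = 1.6 + 3.5 + 3.9 + 1.0 = 10.0 hr
(1.6/10.0) * 10^(80.0/10) = 1.6e+07
(3.5/10.0) * 10^(68.9/10) = 2.71686e+06
(3.9/10.0) * 10^(85.3/10) = 1.32149e+08
(1.0/10.0) * 10^(73.1/10) = 2.04174e+06
Sum = 1.6e+07 + 2.71686e+06 + 1.32149e+08 + 2.04174e+06 = 1.52908e+08
Leq = 10*log10(1.52908e+08) = 81.844 dB


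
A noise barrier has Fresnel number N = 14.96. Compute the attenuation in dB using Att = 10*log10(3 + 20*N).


3 + 20*N = 3 + 20*14.96 = 302.2
Att = 10*log10(302.2) = 24.803 dB


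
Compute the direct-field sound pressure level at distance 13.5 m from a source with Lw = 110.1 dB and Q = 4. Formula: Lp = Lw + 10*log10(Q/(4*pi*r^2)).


4*pi*r^2 = 4*pi*13.5^2 = 2290.22 m^2
Q / (4*pi*r^2) = 4 / 2290.22 = 0.00174656
Lp = 110.1 + 10*log10(0.00174656) = 82.522 dB


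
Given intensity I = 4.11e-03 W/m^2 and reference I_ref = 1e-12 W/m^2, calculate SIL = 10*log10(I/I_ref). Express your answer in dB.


I / I_ref = 4.11e-03 / 1e-12 = 4.11e+09
SIL = 10 * log10(4.11e+09) = 96.138 dB


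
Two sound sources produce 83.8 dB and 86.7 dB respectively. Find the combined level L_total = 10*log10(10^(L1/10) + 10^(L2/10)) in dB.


10^(83.8/10) = 2.39883e+08
10^(86.7/10) = 4.67735e+08
Sum = 2.39883e+08 + 4.67735e+08 = 7.07618e+08
L_total = 10*log10(7.07618e+08) = 88.498 dB


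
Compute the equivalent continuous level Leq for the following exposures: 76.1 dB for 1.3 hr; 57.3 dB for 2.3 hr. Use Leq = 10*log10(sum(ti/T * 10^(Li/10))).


T_total = 1.3 + 2.3 = 3.6 hr
(1.3/3.6) * 10^(76.1/10) = 1.4711e+07
(2.3/3.6) * 10^(57.3/10) = 343104
Sum = 1.4711e+07 + 343104 = 1.50541e+07
Leq = 10*log10(1.50541e+07) = 71.777 dB


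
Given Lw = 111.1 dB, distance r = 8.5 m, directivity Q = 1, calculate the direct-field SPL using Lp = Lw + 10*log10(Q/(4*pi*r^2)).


4*pi*r^2 = 4*pi*8.5^2 = 907.92 m^2
Q / (4*pi*r^2) = 1 / 907.92 = 0.00110142
Lp = 111.1 + 10*log10(0.00110142) = 81.52 dB


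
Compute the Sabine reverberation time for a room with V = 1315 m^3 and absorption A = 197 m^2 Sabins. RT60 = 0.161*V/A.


RT60 = 0.161 * 1315 / 197 = 1.0747 s


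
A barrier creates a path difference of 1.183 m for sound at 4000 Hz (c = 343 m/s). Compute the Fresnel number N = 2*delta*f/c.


N = 2*delta*f/c = 2*delta/lambda, where lambda = c/f
lambda = 343 / 4000 = 0.08575 m
N = 2 * 1.183 / 0.08575 = 27.592


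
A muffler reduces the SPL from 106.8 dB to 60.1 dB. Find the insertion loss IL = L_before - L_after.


Insertion loss = SPL without muffler - SPL with muffler
IL = 106.8 - 60.1 = 46.7 dB


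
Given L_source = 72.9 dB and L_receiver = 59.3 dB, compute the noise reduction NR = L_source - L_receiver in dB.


NR = L_source - L_receiver (difference between source and receiving room levels)
NR = 72.9 - 59.3 = 13.6 dB


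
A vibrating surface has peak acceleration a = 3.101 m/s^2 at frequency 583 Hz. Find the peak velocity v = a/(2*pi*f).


omega = 2*pi*f = 2*pi*583 = 3663.1 rad/s
v = a / omega = 3.101 / 3663.1 = 0.00084655 m/s


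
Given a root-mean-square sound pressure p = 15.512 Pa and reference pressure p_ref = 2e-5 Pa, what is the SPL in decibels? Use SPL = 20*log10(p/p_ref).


p / p_ref = 15.512 / 2e-5 = 775600
SPL = 20 * log10(775600) = 117.79 dB


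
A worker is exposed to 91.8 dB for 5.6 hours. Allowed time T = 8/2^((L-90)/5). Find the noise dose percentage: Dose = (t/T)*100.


T_allowed = 8 / 2^((91.8 - 90)/5) = 6.23332 hr
Dose = 5.6 / 6.23332 * 100 = 89.84 %


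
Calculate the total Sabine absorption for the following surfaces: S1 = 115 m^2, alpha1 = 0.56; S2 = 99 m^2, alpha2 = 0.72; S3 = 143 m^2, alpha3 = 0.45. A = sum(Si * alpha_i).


115 * 0.56 = 64.4
99 * 0.72 = 71.28
143 * 0.45 = 64.35
A_total = 64.4 + 71.28 + 64.35 = 200.03 m^2


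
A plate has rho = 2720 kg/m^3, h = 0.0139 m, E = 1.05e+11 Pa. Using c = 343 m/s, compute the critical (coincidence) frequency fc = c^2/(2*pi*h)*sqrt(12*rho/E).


12*rho/E = 12*2720/1.05e+11 = 3.10857e-07
sqrt(12*rho/E) = sqrt(3.10857e-07) = 0.000557546
c^2/(2*pi*h) = 343^2/(2*pi*0.0139) = 1.34708e+06
fc = 1.34708e+06 * 0.000557546 = 751.06 Hz


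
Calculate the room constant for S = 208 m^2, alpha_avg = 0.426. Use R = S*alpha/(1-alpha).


R = 208 * 0.426 / (1 - 0.426) = 154.37 m^2


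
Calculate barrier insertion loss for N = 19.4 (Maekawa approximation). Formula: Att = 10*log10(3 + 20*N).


3 + 20*N = 3 + 20*19.4 = 391
Att = 10*log10(391) = 25.922 dB


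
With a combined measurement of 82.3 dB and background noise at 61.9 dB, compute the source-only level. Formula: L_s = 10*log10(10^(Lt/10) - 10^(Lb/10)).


10^(82.3/10) = 1.69824e+08
10^(61.9/10) = 1.54882e+06
Difference = 1.69824e+08 - 1.54882e+06 = 1.68275e+08
L_source = 10*log10(1.68275e+08) = 82.26 dB


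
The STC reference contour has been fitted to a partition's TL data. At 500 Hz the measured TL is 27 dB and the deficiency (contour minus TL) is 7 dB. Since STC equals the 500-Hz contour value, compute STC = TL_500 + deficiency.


By ASTM E413, STC = value of the fitted reference contour at 500 Hz.
Contour value at 500 Hz = TL_500 + deficiency = 27 + 7 = 34
STC = 34


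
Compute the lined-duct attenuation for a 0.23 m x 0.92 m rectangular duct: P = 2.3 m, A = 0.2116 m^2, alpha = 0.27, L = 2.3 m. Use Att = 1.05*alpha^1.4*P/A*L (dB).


alpha^1.4 = 0.27^1.4 = 0.159922
Attenuation rate = 1.05 * alpha^1.4 * P / A
= 1.05 * 0.159922 * 2.3 / 0.2116 = 1.8252 dB/m
Total Att = 1.8252 * 2.3 = 4.198 dB


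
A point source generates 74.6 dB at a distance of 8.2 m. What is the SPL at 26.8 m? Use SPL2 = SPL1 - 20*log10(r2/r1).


r2/r1 = 26.8/8.2 = 3.26829
Correction = 20*log10(3.26829) = 10.2864 dB
SPL2 = 74.6 - 10.2864 = 64.314 dB


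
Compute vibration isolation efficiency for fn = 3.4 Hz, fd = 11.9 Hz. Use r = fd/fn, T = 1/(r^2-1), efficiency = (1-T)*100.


r = 11.9 / 3.4 = 3.5
r^2 - 1 = 3.5^2 - 1 = 11.25
T = 1/11.25 = 0.0888889
Efficiency = (1 - 0.0888889)*100 = 91.111 %


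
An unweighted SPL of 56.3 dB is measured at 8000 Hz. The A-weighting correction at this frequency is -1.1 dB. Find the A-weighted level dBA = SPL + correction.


A-weighting table: 8000 Hz -> -1.1 dB correction
SPL_A = SPL + correction = 56.3 + (-1.1) = 55.2 dBA


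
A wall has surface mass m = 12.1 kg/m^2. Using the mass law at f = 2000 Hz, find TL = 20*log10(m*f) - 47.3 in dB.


m * f = 12.1 * 2000 = 24200
20*log10(24200) = 87.6763 dB
TL = 87.6763 - 47.3 = 40.376 dB


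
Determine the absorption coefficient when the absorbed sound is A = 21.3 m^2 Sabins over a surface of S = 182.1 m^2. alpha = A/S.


Absorption coefficient = absorbed power / incident power
alpha = A / S = 21.3 / 182.1 = 0.11697


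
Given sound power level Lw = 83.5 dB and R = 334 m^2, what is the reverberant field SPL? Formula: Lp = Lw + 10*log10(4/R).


4/R = 4/334 = 0.011976
Lp = 83.5 + 10*log10(0.011976) = 64.283 dB


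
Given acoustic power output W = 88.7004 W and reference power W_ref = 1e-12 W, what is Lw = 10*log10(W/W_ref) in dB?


W / W_ref = 88.7004 / 1e-12 = 8.87004e+13
Lw = 10 * log10(8.87004e+13) = 139.48 dB


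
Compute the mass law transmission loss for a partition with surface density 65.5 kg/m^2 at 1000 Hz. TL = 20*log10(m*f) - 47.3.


m * f = 65.5 * 1000 = 65500
20*log10(65500) = 96.3248 dB
TL = 96.3248 - 47.3 = 49.025 dB


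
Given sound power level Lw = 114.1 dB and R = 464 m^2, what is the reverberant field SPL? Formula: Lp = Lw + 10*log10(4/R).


4/R = 4/464 = 0.00862069
Lp = 114.1 + 10*log10(0.00862069) = 93.455 dB


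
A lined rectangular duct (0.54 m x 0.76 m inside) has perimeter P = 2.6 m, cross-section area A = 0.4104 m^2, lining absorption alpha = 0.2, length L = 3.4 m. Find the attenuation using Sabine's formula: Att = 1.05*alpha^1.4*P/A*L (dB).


alpha^1.4 = 0.2^1.4 = 0.105061
Attenuation rate = 1.05 * alpha^1.4 * P / A
= 1.05 * 0.105061 * 2.6 / 0.4104 = 0.698871 dB/m
Total Att = 0.698871 * 3.4 = 2.3762 dB


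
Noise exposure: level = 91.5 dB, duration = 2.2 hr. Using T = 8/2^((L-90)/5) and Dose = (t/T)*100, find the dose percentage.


T_allowed = 8 / 2^((91.5 - 90)/5) = 6.49802 hr
Dose = 2.2 / 6.49802 * 100 = 33.856 %


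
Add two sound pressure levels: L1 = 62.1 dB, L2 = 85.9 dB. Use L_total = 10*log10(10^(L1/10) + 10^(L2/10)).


10^(62.1/10) = 1.62181e+06
10^(85.9/10) = 3.89045e+08
Sum = 1.62181e+06 + 3.89045e+08 = 3.90667e+08
L_total = 10*log10(3.90667e+08) = 85.918 dB


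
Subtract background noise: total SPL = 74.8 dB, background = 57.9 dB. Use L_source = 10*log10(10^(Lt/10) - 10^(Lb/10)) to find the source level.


10^(74.8/10) = 3.01995e+07
10^(57.9/10) = 616595
Difference = 3.01995e+07 - 616595 = 2.95829e+07
L_source = 10*log10(2.95829e+07) = 74.71 dB


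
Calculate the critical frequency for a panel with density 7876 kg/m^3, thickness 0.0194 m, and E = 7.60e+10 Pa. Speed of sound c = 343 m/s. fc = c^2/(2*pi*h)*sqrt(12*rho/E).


12*rho/E = 12*7876/7.60e+10 = 1.24358e-06
sqrt(12*rho/E) = sqrt(1.24358e-06) = 0.00111516
c^2/(2*pi*h) = 343^2/(2*pi*0.0194) = 965176
fc = 965176 * 0.00111516 = 1076.3 Hz


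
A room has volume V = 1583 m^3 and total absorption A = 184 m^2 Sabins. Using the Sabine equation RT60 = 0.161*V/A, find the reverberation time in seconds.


RT60 = 0.161 * 1583 / 184 = 1.3851 s


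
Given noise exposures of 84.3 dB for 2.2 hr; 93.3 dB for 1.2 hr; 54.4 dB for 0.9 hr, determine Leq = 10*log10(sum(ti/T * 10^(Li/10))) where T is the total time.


T_total = 2.2 + 1.2 + 0.9 = 4.3 hr
(2.2/4.3) * 10^(84.3/10) = 1.37706e+08
(1.2/4.3) * 10^(93.3/10) = 5.96641e+08
(0.9/4.3) * 10^(54.4/10) = 57646.6
Sum = 1.37706e+08 + 5.96641e+08 + 57646.6 = 7.34405e+08
Leq = 10*log10(7.34405e+08) = 88.659 dB


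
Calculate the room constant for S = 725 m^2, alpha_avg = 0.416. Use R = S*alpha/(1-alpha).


R = 725 * 0.416 / (1 - 0.416) = 516.44 m^2


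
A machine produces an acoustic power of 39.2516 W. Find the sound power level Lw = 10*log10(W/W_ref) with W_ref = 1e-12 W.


W / W_ref = 39.2516 / 1e-12 = 3.92516e+13
Lw = 10 * log10(3.92516e+13) = 135.94 dB


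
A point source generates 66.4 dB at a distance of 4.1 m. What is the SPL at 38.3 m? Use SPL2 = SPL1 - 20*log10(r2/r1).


r2/r1 = 38.3/4.1 = 9.34146
Correction = 20*log10(9.34146) = 19.4083 dB
SPL2 = 66.4 - 19.4083 = 46.992 dB


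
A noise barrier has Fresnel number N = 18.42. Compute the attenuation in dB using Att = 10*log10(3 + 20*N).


3 + 20*N = 3 + 20*18.42 = 371.4
Att = 10*log10(371.4) = 25.698 dB


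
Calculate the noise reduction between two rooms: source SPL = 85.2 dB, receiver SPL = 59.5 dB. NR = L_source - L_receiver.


NR = L_source - L_receiver (difference between source and receiving room levels)
NR = 85.2 - 59.5 = 25.7 dB
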